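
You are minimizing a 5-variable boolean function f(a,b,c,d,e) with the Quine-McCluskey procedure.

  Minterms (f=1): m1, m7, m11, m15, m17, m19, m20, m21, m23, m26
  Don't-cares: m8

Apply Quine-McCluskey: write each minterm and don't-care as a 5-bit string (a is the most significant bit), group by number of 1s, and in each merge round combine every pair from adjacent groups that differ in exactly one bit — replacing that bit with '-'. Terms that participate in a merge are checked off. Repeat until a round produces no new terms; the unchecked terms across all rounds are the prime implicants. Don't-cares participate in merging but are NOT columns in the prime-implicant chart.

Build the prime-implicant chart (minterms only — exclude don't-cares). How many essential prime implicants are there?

5

[col 0] 00001*, 00111*, 01000, 01011*, 01111*, 10001*, 10011*, 10100*, 10101*, 10111*, 11010
[col 1] -0001, -0111, 0-111, 01-11, 10-01*, 10-11*, 100-1*, 101-1*, 1010-
[col 2] 10--1
Prime implicants: -0001, -0111, 0-111, 01-11, 01000, 10--1, 1010-, 11010
PI chart (minterm → PIs covering it):
  1 | -0001  (sole → essential)
  7 | -0111,0-111
  11 | 01-11  (sole → essential)
  15 | 0-111,01-11
  17 | -0001,10--1
  19 | 10--1  (sole → essential)
  20 | 1010-  (sole → essential)
  21 | 10--1,1010-
  23 | -0111,10--1
  26 | 11010  (sole → essential)
Essential prime implicants: -0001, 01-11, 10--1, 1010-, 11010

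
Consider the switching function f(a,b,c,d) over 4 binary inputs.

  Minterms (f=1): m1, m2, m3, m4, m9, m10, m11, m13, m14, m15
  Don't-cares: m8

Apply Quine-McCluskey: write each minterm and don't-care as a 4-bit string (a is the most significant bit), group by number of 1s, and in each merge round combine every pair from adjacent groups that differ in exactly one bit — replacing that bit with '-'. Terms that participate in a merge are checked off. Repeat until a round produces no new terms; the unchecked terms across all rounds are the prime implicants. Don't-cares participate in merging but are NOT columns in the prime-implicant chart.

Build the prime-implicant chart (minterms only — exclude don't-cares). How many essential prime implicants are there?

5

size-2^0 implicants → 0001(✓)  0010(✓)  0011(✓)  0100  1000(✓)  1001(✓)  1010(✓)  1011(✓)  1101(✓)  1110(✓)  1111(✓)
size-2^1 implicants → -001(✓)  -010(✓)  -011(✓)  00-1(✓)  001-(✓)  1-01(✓)  1-10(✓)  1-11(✓)  10-0(✓)  10-1(✓)  100-(✓)  101-(✓)  11-1(✓)  111-(✓)
size-2^2 implicants → -0-1  -01-  1--1  1-1-  10--
Unchecked terms (primes): -0-1, -01-, 0100, 1--1, 1-1-, 10--
Minterm coverage:
  m1 ⊆ -0-1 [E]
  m2 ⊆ -01- [E]
  m3 ⊆ -0-1,-01-
  m4 ⊆ 0100 [E]
  m9 ⊆ -0-1,1--1,10--
  m10 ⊆ -01-,1-1-,10--
  m11 ⊆ -0-1,-01-,1--1,1-1-,10--
  m13 ⊆ 1--1 [E]
  m14 ⊆ 1-1- [E]
  m15 ⊆ 1--1,1-1-
E = {-0-1, -01-, 0100, 1--1, 1-1-}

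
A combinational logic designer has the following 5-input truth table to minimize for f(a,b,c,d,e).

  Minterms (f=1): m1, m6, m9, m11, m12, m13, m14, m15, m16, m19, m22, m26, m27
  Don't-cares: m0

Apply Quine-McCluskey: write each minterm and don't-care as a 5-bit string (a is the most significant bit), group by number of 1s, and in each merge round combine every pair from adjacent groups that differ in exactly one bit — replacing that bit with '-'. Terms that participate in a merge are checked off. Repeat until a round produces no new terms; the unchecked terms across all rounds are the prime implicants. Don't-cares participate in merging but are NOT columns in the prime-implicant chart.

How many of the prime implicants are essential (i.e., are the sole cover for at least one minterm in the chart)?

5

[col 0] 00000*, 00001*, 00110*, 01001*, 01011*, 01100*, 01101*, 01110*, 01111*, 10000*, 10011*, 10110*, 11010*, 11011*
[col 1] -0000, -0110, -1011, 0-001, 0-110, 0000-, 01-01*, 01-11*, 010-1*, 011-0*, 011-1*, 0110-*, 0111-*, 1-011, 1101-
[col 2] 01--1, 011--
Prime implicants: -0000, -0110, -1011, 0-001, 0-110, 0000-, 01--1, 011--, 1-011, 1101-
PI chart (minterm → PIs covering it):
  1 | 0-001,0000-
  6 | -0110,0-110
  9 | 0-001,01--1
  11 | -1011,01--1
  12 | 011--  (sole → essential)
  13 | 01--1,011--
  14 | 0-110,011--
  15 | 01--1,011--
  16 | -0000  (sole → essential)
  19 | 1-011  (sole → essential)
  22 | -0110  (sole → essential)
  26 | 1101-  (sole → essential)
  27 | -1011,1-011,1101-
Essential prime implicants: -0000, -0110, 011--, 1-011, 1101-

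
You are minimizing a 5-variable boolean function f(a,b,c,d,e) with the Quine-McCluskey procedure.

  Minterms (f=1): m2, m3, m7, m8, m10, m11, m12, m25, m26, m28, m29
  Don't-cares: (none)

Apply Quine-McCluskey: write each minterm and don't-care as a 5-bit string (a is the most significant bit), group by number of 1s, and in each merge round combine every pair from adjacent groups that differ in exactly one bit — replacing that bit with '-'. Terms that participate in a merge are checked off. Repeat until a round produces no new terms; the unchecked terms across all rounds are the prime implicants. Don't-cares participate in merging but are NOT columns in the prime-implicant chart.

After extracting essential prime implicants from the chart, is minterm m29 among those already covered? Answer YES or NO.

YES

[col 0] 00010*, 00011*, 00111*, 01000*, 01010*, 01011*, 01100*, 11001*, 11010*, 11100*, 11101*
[col 1] -1010, -1100, 0-010*, 0-011*, 00-11, 0001-*, 01-00, 010-0, 0101-*, 11-01, 1110-
[col 2] 0-01-
Prime implicants: -1010, -1100, 0-01-, 00-11, 01-00, 010-0, 11-01, 1110-
PI chart (minterm → PIs covering it):
  2 | 0-01-  (sole → essential)
  3 | 0-01-,00-11
  7 | 00-11  (sole → essential)
  8 | 01-00,010-0
  10 | -1010,0-01-,010-0
  11 | 0-01-  (sole → essential)
  12 | -1100,01-00
  25 | 11-01  (sole → essential)
  26 | -1010  (sole → essential)
  28 | -1100,1110-
  29 | 11-01,1110-
Essential prime implicants: -1010, 0-01-, 00-11, 11-01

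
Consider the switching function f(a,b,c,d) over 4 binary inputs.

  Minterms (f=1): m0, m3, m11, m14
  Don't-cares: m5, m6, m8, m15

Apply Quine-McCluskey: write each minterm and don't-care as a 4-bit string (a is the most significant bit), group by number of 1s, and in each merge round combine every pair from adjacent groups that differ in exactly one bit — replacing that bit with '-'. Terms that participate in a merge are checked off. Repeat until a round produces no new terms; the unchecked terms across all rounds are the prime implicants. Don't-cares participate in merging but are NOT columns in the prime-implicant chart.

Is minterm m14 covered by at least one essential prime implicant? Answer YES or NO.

NO

Round 0: 0000✓ 0011✓ 0101 0110✓ 1000✓ 1011✓ 1110✓ 1111✓
Round 1: -000 -011 -110 1-11 111-
PIs = {-000, -011, -110, 0101, 1-11, 111-}
Coverage chart:
  m0: -000 ←essential
  m3: -011 ←essential
  m11: -011,1-11
  m14: -110,111-
Essential: -000, -011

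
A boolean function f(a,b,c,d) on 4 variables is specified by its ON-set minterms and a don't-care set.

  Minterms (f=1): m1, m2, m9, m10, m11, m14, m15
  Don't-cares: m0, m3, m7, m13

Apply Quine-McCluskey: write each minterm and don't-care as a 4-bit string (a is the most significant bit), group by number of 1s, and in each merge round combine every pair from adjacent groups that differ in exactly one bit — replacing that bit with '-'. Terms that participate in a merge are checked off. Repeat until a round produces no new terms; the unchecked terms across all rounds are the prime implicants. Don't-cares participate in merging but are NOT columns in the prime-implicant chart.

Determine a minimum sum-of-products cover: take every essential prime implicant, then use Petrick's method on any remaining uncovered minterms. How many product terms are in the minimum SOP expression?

3

Round 0: 0000✓ 0001✓ 0010✓ 0011✓ 0111✓ 1001✓ 1010✓ 1011✓ 1101✓ 1110✓ 1111✓
Round 1: -001✓ -010✓ -011✓ -111✓ 0-11✓ 00-0✓ 00-1✓ 000-✓ 001-✓ 1-01✓ 1-10✓ 1-11✓ 10-1✓ 101-✓ 11-1✓ 111-✓
Round 2: --11 -0-1 -01- 00-- 1--1 1-1-
PIs = {--11, -0-1, -01-, 00--, 1--1, 1-1-}
Coverage chart:
  m1: -0-1,00--
  m2: -01-,00--
  m9: -0-1,1--1
  m10: -01-,1-1-
  m11: --11,-0-1,-01-,1--1,1-1-
  m14: 1-1- ←essential
  m15: --11,1--1,1-1-
Essential: 1-1-
Petrick residual → -0-1, -01-
Min cover (3 terms): b'd + b'c + ac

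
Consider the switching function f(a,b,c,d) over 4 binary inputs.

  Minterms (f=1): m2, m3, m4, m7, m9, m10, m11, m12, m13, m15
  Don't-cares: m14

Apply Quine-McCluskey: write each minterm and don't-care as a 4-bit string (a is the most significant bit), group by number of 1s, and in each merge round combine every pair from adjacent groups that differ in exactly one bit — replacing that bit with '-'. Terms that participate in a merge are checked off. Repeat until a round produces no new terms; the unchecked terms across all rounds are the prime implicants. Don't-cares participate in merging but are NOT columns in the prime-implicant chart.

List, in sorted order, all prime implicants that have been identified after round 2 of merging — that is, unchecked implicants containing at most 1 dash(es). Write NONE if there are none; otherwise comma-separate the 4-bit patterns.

-100

Round 0: 0010✓ 0011✓ 0100✓ 0111✓ 1001✓ 1010✓ 1011✓ 1100✓ 1101✓ 1110✓ 1111✓
Round 1: -010✓ -011✓ -100 -111✓ 0-11✓ 001-✓ 1-01✓ 1-10✓ 1-11✓ 10-1✓ 101-✓ 11-0✓ 11-1✓ 110-✓ 111-✓
Round 2: --11 -01- 1--1 1-1- 11--
PIs = {--11, -01-, -100, 1--1, 1-1-, 11--}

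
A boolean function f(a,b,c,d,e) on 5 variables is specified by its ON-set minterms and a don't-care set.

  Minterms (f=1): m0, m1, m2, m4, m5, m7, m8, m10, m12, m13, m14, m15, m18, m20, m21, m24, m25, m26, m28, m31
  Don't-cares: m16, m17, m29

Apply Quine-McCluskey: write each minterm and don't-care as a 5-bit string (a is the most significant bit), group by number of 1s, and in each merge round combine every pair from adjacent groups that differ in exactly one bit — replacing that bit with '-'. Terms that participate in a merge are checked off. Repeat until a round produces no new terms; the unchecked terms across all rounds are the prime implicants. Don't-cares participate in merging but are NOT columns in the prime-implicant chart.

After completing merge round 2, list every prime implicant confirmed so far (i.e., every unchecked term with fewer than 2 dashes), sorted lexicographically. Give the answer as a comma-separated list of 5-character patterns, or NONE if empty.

NONE

size-2^0 implicants → 00000(✓)  00001(✓)  00010(✓)  00100(✓)  00101(✓)  00111(✓)  01000(✓)  01010(✓)  01100(✓)  01101(✓)  01110(✓)  01111(✓)  10000(✓)  10001(✓)  10010(✓)  10100(✓)  10101(✓)  11000(✓)  11001(✓)  11010(✓)  11100(✓)  11101(✓)  11111(✓)
size-2^1 implicants → -0000(✓)  -0001(✓)  -0010(✓)  -0100(✓)  -0101(✓)  -1000(✓)  -1010(✓)  -1100(✓)  -1101(✓)  -1111(✓)  0-000(✓)  0-010(✓)  0-100(✓)  0-101(✓)  0-111(✓)  00-00(✓)  00-01(✓)  000-0(✓)  0000-(✓)  001-1(✓)  0010-(✓)  01-00(✓)  01-10(✓)  010-0(✓)  011-0(✓)  011-1(✓)  0110-(✓)  0111-(✓)  1-000(✓)  1-001(✓)  1-010(✓)  1-100(✓)  1-101(✓)  10-00(✓)  10-01(✓)  100-0(✓)  1000-(✓)  1010-(✓)  11-00(✓)  11-01(✓)  110-0(✓)  1100-(✓)  111-1(✓)  1110-(✓)
size-2^2 implicants → --000(✓)  --010(✓)  --100(✓)  --101(✓)  -0-00(✓)  -0-01(✓)  -00-0(✓)  -000-(✓)  -010-(✓)  -1-00(✓)  -10-0(✓)  -11-1  -110-(✓)  0--00(✓)  0-0-0(✓)  0-1-1  0-10-(✓)  00-0-(✓)  01--0  011--  1--00(✓)  1--01(✓)  1-0-0(✓)  1-00-(✓)  1-10-(✓)  10-0-(✓)  11-0-(✓)
size-2^3 implicants → ---00  --0-0  --10-  -0-0-  1--0-
Unchecked terms (primes): ---00, --0-0, --10-, -0-0-, -11-1, 0-1-1, 01--0, 011--, 1--0-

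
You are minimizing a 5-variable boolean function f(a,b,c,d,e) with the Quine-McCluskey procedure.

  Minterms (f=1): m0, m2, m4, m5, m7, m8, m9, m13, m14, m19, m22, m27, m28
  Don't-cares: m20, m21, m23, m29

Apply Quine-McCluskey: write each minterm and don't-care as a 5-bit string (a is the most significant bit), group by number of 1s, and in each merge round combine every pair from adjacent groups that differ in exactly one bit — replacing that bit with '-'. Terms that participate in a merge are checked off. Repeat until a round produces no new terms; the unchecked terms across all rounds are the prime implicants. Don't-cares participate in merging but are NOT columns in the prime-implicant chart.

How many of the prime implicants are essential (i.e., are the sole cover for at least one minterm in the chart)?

6

[col 0] 00000*, 00010*, 00100*, 00101*, 00111*, 01000*, 01001*, 01101*, 01110, 10011*, 10100*, 10101*, 10110*, 10111*, 11011*, 11100*, 11101*
[col 1] -0100*, -0101*, -0111*, -1101*, 0-000, 0-101*, 00-00, 000-0, 001-1*, 0010-*, 01-01, 0100-, 1-011, 1-100*, 1-101*, 10-11, 101-0*, 101-1*, 1010-*, 1011-*, 1110-*
[col 2] --101, -01-1, -010-, 1-10-, 101--
Prime implicants: --101, -01-1, -010-, 0-000, 00-00, 000-0, 01-01, 0100-, 01110, 1-011, 1-10-, 10-11, 101--
PI chart (minterm → PIs covering it):
  0 | 0-000,00-00,000-0
  2 | 000-0  (sole → essential)
  4 | -010-,00-00
  5 | --101,-01-1,-010-
  7 | -01-1  (sole → essential)
  8 | 0-000,0100-
  9 | 01-01,0100-
  13 | --101,01-01
  14 | 01110  (sole → essential)
  19 | 1-011,10-11
  22 | 101--  (sole → essential)
  27 | 1-011  (sole → essential)
  28 | 1-10-  (sole → essential)
Essential prime implicants: -01-1, 000-0, 01110, 1-011, 1-10-, 101--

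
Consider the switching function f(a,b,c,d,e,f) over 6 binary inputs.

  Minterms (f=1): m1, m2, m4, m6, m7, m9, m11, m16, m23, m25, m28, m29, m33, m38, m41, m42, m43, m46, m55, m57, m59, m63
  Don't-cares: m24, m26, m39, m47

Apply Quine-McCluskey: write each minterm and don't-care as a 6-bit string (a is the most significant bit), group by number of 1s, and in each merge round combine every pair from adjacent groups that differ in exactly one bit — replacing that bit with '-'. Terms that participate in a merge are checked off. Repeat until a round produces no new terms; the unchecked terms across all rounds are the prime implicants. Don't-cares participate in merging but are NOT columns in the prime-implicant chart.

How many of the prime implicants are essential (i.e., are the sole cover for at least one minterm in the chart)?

Round 0: 000001✓ 000010✓ 000100✓ 000110✓ 000111✓ 001001✓ 001011✓ 010000✓ 010111✓ 011000✓ 011001✓ 011010✓ 011100✓ 011101✓ 100001✓ 100110✓ 100111✓ 101001✓ 101010✓ 101011✓ 101110✓ 101111✓ 110111✓ 111001✓ 111011✓ 111111✓
Round 1: -00001✓ -00110✓ -00111✓ -01001✓ -01011✓ -10111✓ -11001✓ 0-0111✓ 0-1001✓ 00-001✓ 000-10 0001-0 00011-✓ 0010-1✓ 01-000 011-00✓ 011-01✓ 0110-0 01100-✓ 01110-✓ 1-0111✓ 1-1001✓ 1-1011✓ 1-1111✓ 10-001✓ 10-110✓ 10-111✓ 10011-✓ 101-10✓ 101-11✓ 1010-1✓ 10101-✓ 10111-✓ 11-111✓ 111-11✓ 1110-1✓
Round 2: --0111 --1001 -0-001 -0011- -010-1 011-0- 1--111 1-1-11 1-10-1 10-11- 101-1-
PIs = {--0111, --1001, -0-001, -0011-, -010-1, 000-10, 0001-0, 01-000, 011-0-, 0110-0, 1--111, 1-1-11, 1-10-1, 10-11-, 101-1-}
Coverage chart:
  m1: -0-001 ←essential
  m2: 000-10 ←essential
  m4: 0001-0 ←essential
  m6: -0011-,000-10,0001-0
  m7: --0111,-0011-
  m9: --1001,-0-001,-010-1
  m11: -010-1 ←essential
  m16: 01-000 ←essential
  m23: --0111 ←essential
  m25: --1001,011-0-
  m28: 011-0- ←essential
  m29: 011-0- ←essential
  m33: -0-001 ←essential
  m38: -0011-,10-11-
  m41: --1001,-0-001,-010-1,1-10-1
  m42: 101-1- ←essential
  m43: -010-1,1-1-11,1-10-1,101-1-
  m46: 10-11-,101-1-
  m55: --0111,1--111
  m57: --1001,1-10-1
  m59: 1-1-11,1-10-1
  m63: 1--111,1-1-11
Essential: --0111, -0-001, -010-1, 000-10, 0001-0, 01-000, 011-0-, 101-1-

8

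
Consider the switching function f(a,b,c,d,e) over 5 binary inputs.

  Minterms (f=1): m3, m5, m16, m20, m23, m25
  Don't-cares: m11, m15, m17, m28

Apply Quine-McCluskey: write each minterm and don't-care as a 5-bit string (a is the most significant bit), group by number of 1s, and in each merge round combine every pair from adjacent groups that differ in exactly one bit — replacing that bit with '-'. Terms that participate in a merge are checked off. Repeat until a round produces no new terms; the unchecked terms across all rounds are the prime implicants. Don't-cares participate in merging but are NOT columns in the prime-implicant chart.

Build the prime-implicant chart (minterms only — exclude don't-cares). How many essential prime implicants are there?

4

Round 0: 00011✓ 00101 01011✓ 01111✓ 10000✓ 10001✓ 10100✓ 10111 11001✓ 11100✓
Round 1: 0-011 01-11 1-001 1-100 10-00 1000-
PIs = {0-011, 00101, 01-11, 1-001, 1-100, 10-00, 1000-, 10111}
Coverage chart:
  m3: 0-011 ←essential
  m5: 00101 ←essential
  m16: 10-00,1000-
  m20: 1-100,10-00
  m23: 10111 ←essential
  m25: 1-001 ←essential
Essential: 0-011, 00101, 1-001, 10111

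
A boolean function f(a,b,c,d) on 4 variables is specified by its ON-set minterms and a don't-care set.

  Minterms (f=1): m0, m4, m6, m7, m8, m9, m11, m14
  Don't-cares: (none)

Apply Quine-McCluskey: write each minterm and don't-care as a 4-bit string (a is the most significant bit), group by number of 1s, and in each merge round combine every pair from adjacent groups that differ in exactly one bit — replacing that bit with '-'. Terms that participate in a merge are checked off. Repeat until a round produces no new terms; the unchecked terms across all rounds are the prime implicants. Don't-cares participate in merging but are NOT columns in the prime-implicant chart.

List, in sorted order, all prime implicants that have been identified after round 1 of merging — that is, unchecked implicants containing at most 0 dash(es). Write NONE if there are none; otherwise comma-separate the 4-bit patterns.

size-2^0 implicants → 0000(✓)  0100(✓)  0110(✓)  0111(✓)  1000(✓)  1001(✓)  1011(✓)  1110(✓)
size-2^1 implicants → -000  -110  0-00  01-0  011-  10-1  100-
Unchecked terms (primes): -000, -110, 0-00, 01-0, 011-, 10-1, 100-

NONE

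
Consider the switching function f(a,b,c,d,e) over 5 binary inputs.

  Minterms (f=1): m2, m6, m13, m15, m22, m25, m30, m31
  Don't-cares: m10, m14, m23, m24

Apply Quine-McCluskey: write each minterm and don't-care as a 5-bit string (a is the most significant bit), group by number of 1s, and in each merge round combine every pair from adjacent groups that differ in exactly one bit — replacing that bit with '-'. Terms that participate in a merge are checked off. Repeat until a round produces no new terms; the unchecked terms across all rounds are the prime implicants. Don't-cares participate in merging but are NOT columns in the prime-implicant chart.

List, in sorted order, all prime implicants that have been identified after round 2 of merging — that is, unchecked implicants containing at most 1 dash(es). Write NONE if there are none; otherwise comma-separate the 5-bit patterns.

011-1, 1100-

size-2^0 implicants → 00010(✓)  00110(✓)  01010(✓)  01101(✓)  01110(✓)  01111(✓)  10110(✓)  10111(✓)  11000(✓)  11001(✓)  11110(✓)  11111(✓)
size-2^1 implicants → -0110(✓)  -1110(✓)  -1111(✓)  0-010(✓)  0-110(✓)  00-10(✓)  01-10(✓)  011-1  0111-(✓)  1-110(✓)  1-111(✓)  1011-(✓)  1100-  1111-(✓)
size-2^2 implicants → --110  -111-  0--10  1-11-
Unchecked terms (primes): --110, -111-, 0--10, 011-1, 1-11-, 1100-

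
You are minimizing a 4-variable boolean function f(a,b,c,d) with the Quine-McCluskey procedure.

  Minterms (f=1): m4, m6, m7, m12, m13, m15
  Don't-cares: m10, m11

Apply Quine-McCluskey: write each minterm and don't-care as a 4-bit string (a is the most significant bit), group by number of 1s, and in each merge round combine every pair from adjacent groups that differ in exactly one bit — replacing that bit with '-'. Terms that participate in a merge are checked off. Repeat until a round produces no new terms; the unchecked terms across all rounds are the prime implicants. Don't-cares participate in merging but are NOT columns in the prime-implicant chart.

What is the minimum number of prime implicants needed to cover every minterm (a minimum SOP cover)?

size-2^0 implicants → 0100(✓)  0110(✓)  0111(✓)  1010(✓)  1011(✓)  1100(✓)  1101(✓)  1111(✓)
size-2^1 implicants → -100  -111  01-0  011-  1-11  101-  11-1  110-
Unchecked terms (primes): -100, -111, 01-0, 011-, 1-11, 101-, 11-1, 110-
Minterm coverage:
  m4 ⊆ -100,01-0
  m6 ⊆ 01-0,011-
  m7 ⊆ -111,011-
  m12 ⊆ -100,110-
  m13 ⊆ 11-1,110-
  m15 ⊆ -111,1-11,11-1
(no essential prime implicants)
Petrick residual → -100, 011-, 11-1
Cover = bc'd' + a'bc + abd  |cover|=3

3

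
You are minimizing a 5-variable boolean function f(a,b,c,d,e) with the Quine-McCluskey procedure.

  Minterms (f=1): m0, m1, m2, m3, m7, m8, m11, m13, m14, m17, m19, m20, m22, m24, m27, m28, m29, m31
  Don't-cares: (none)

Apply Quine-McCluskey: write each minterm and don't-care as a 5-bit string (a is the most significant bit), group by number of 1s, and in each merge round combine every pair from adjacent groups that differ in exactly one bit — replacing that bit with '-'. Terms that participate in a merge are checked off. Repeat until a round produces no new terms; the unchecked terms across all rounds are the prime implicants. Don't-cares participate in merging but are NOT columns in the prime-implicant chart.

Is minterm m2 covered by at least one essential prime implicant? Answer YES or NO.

YES

size-2^0 implicants → 00000(✓)  00001(✓)  00010(✓)  00011(✓)  00111(✓)  01000(✓)  01011(✓)  01101(✓)  01110  10001(✓)  10011(✓)  10100(✓)  10110(✓)  11000(✓)  11011(✓)  11100(✓)  11101(✓)  11111(✓)
size-2^1 implicants → -0001(✓)  -0011(✓)  -1000  -1011(✓)  -1101  0-000  0-011(✓)  00-11  000-0(✓)  000-1(✓)  0000-(✓)  0001-(✓)  1-011(✓)  1-100  100-1(✓)  101-0  11-00  11-11  111-1  1110-
size-2^2 implicants → --011  -00-1  000--
Unchecked terms (primes): --011, -00-1, -1000, -1101, 0-000, 00-11, 000--, 01110, 1-100, 101-0, 11-00, 11-11, 111-1, 1110-
Minterm coverage:
  m0 ⊆ 0-000,000--
  m1 ⊆ -00-1,000--
  m2 ⊆ 000-- [E]
  m3 ⊆ --011,-00-1,00-11,000--
  m7 ⊆ 00-11 [E]
  m8 ⊆ -1000,0-000
  m11 ⊆ --011 [E]
  m13 ⊆ -1101 [E]
  m14 ⊆ 01110 [E]
  m17 ⊆ -00-1 [E]
  m19 ⊆ --011,-00-1
  m20 ⊆ 1-100,101-0
  m22 ⊆ 101-0 [E]
  m24 ⊆ -1000,11-00
  m27 ⊆ --011,11-11
  m28 ⊆ 1-100,11-00,1110-
  m29 ⊆ -1101,111-1,1110-
  m31 ⊆ 11-11,111-1
E = {--011, -00-1, -1101, 00-11, 000--, 01110, 101-0}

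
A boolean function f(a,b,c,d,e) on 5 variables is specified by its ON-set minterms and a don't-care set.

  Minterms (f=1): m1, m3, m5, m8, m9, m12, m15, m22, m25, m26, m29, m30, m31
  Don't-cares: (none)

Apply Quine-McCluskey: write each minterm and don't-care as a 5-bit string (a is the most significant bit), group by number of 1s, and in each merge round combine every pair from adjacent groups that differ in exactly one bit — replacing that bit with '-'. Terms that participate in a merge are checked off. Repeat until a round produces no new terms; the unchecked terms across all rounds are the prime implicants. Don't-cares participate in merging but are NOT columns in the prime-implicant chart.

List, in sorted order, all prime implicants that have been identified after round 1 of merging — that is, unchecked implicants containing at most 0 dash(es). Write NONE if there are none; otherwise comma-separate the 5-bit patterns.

NONE

[col 0] 00001*, 00011*, 00101*, 01000*, 01001*, 01100*, 01111*, 10110*, 11001*, 11010*, 11101*, 11110*, 11111*
[col 1] -1001, -1111, 0-001, 00-01, 000-1, 01-00, 0100-, 1-110, 11-01, 11-10, 111-1, 1111-
Prime implicants: -1001, -1111, 0-001, 00-01, 000-1, 01-00, 0100-, 1-110, 11-01, 11-10, 111-1, 1111-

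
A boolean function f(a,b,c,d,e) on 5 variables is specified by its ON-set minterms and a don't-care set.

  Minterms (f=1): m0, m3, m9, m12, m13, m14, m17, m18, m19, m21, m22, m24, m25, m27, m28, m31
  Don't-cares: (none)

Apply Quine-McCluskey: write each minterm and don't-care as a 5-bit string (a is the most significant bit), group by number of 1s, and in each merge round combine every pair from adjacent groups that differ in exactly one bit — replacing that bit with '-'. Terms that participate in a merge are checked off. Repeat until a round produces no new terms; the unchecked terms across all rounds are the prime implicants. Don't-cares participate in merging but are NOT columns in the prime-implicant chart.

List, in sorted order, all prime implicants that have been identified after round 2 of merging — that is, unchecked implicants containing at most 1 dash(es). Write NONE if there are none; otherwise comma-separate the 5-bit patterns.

-0011, -1001, -1100, 00000, 01-01, 011-0, 0110-, 10-01, 10-10, 1001-, 11-00, 11-11, 1100-

size-2^0 implicants → 00000  00011(✓)  01001(✓)  01100(✓)  01101(✓)  01110(✓)  10001(✓)  10010(✓)  10011(✓)  10101(✓)  10110(✓)  11000(✓)  11001(✓)  11011(✓)  11100(✓)  11111(✓)
size-2^1 implicants → -0011  -1001  -1100  01-01  011-0  0110-  1-001(✓)  1-011(✓)  10-01  10-10  100-1(✓)  1001-  11-00  11-11  110-1(✓)  1100-
size-2^2 implicants → 1-0-1
Unchecked terms (primes): -0011, -1001, -1100, 00000, 01-01, 011-0, 0110-, 1-0-1, 10-01, 10-10, 1001-, 11-00, 11-11, 1100-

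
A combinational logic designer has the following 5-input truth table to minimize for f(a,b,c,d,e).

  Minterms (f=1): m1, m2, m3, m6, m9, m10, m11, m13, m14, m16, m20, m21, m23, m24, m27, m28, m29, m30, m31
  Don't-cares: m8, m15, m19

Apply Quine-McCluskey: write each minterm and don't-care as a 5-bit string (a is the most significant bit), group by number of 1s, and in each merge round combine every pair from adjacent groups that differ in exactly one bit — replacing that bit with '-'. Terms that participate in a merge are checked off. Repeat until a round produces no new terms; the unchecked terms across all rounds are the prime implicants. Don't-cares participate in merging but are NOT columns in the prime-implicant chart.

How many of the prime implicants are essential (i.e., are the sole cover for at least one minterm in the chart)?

size-2^0 implicants → 00001(✓)  00010(✓)  00011(✓)  00110(✓)  01000(✓)  01001(✓)  01010(✓)  01011(✓)  01101(✓)  01110(✓)  01111(✓)  10000(✓)  10011(✓)  10100(✓)  10101(✓)  10111(✓)  11000(✓)  11011(✓)  11100(✓)  11101(✓)  11110(✓)  11111(✓)
size-2^1 implicants → -0011(✓)  -1000  -1011(✓)  -1101(✓)  -1110(✓)  -1111(✓)  0-001(✓)  0-010(✓)  0-011(✓)  0-110(✓)  00-10(✓)  000-1(✓)  0001-(✓)  01-01(✓)  01-10(✓)  01-11(✓)  010-0(✓)  010-1(✓)  0100-(✓)  0101-(✓)  011-1(✓)  0111-(✓)  1-000(✓)  1-011(✓)  1-100(✓)  1-101(✓)  1-111(✓)  10-00(✓)  10-11(✓)  101-1(✓)  1010-(✓)  11-00(✓)  11-11(✓)  111-0(✓)  111-1(✓)  1110-(✓)  1111-(✓)
size-2^2 implicants → --011  -1-11  -11-1  -111-  0--10  0-0-1  0-01-  01--1  01-1-  010--  1--00  1--11  1-1-1  1-10-  111--
Unchecked terms (primes): --011, -1-11, -1000, -11-1, -111-, 0--10, 0-0-1, 0-01-, 01--1, 01-1-, 010--, 1--00, 1--11, 1-1-1, 1-10-, 111--
Minterm coverage:
  m1 ⊆ 0-0-1 [E]
  m2 ⊆ 0--10,0-01-
  m3 ⊆ --011,0-0-1,0-01-
  m6 ⊆ 0--10 [E]
  m9 ⊆ 0-0-1,01--1,010--
  m10 ⊆ 0--10,0-01-,01-1-,010--
  m11 ⊆ --011,-1-11,0-0-1,0-01-,01--1,01-1-,010--
  m13 ⊆ -11-1,01--1
  m14 ⊆ -111-,0--10,01-1-
  m16 ⊆ 1--00 [E]
  m20 ⊆ 1--00,1-10-
  m21 ⊆ 1-1-1,1-10-
  m23 ⊆ 1--11,1-1-1
  m24 ⊆ -1000,1--00
  m27 ⊆ --011,-1-11,1--11
  m28 ⊆ 1--00,1-10-,111--
  m29 ⊆ -11-1,1-1-1,1-10-,111--
  m30 ⊆ -111-,111--
  m31 ⊆ -1-11,-11-1,-111-,1--11,1-1-1,111--
E = {0--10, 0-0-1, 1--00}

3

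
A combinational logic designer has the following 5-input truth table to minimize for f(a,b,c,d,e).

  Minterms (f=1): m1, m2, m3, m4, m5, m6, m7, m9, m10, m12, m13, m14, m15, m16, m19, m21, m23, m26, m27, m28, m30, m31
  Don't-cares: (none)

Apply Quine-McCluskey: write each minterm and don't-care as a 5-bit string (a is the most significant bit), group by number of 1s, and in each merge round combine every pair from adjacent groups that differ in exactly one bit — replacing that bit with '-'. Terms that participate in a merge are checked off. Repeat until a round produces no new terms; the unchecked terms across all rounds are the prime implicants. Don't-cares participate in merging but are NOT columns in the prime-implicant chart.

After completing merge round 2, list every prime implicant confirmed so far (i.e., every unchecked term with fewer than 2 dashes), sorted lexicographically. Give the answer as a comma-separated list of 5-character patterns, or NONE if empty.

size-2^0 implicants → 00001(✓)  00010(✓)  00011(✓)  00100(✓)  00101(✓)  00110(✓)  00111(✓)  01001(✓)  01010(✓)  01100(✓)  01101(✓)  01110(✓)  01111(✓)  10000  10011(✓)  10101(✓)  10111(✓)  11010(✓)  11011(✓)  11100(✓)  11110(✓)  11111(✓)
size-2^1 implicants → -0011(✓)  -0101(✓)  -0111(✓)  -1010(✓)  -1100(✓)  -1110(✓)  -1111(✓)  0-001(✓)  0-010(✓)  0-100(✓)  0-101(✓)  0-110(✓)  0-111(✓)  00-01(✓)  00-10(✓)  00-11(✓)  000-1(✓)  0001-(✓)  001-0(✓)  001-1(✓)  0010-(✓)  0011-(✓)  01-01(✓)  01-10(✓)  011-0(✓)  011-1(✓)  0110-(✓)  0111-(✓)  1-011(✓)  1-111(✓)  10-11(✓)  101-1(✓)  11-10(✓)  11-11(✓)  1101-(✓)  111-0(✓)  1111-(✓)
size-2^2 implicants → --111  -0-11  -01-1  -1-10  -11-0  -111-  0--01  0--10  0-1-0(✓)  0-1-1(✓)  0-10-(✓)  0-11-(✓)  00--1  00-1-  001--(✓)  011--(✓)  1--11  11-1-
size-2^3 implicants → 0-1--
Unchecked terms (primes): --111, -0-11, -01-1, -1-10, -11-0, -111-, 0--01, 0--10, 0-1--, 00--1, 00-1-, 1--11, 10000, 11-1-

10000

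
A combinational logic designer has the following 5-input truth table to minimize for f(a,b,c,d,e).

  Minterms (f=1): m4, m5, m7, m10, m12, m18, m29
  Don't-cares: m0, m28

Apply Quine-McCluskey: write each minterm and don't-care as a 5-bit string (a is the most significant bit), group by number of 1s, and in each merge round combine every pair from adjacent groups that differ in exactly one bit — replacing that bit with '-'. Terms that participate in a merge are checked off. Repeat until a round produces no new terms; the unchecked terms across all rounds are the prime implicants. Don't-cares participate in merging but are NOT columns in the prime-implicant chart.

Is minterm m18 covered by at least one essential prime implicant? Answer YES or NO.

Round 0: 00000✓ 00100✓ 00101✓ 00111✓ 01010 01100✓ 10010 11100✓ 11101✓
Round 1: -1100 0-100 00-00 001-1 0010- 1110-
PIs = {-1100, 0-100, 00-00, 001-1, 0010-, 01010, 10010, 1110-}
Coverage chart:
  m4: 0-100,00-00,0010-
  m5: 001-1,0010-
  m7: 001-1 ←essential
  m10: 01010 ←essential
  m12: -1100,0-100
  m18: 10010 ←essential
  m29: 1110- ←essential
Essential: 001-1, 01010, 10010, 1110-

YES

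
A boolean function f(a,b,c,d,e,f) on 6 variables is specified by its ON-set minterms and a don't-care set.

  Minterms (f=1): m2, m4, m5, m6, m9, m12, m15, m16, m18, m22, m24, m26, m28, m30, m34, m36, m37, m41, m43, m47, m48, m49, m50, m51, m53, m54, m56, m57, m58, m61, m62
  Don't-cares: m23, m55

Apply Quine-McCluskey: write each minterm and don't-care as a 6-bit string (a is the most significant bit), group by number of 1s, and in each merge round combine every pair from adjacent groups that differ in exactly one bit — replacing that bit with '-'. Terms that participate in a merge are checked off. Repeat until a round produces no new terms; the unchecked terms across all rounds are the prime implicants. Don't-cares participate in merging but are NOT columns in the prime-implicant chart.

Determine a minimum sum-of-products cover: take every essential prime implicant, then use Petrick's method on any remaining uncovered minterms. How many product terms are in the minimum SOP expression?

11

Round 0: 000010✓ 000100✓ 000101✓ 000110✓ 001001✓ 001100✓ 001111✓ 010000✓ 010010✓ 010110✓ 010111✓ 011000✓ 011010✓ 011100✓ 011110✓ 100010✓ 100100✓ 100101✓ 101001✓ 101011✓ 101111✓ 110000✓ 110001✓ 110010✓ 110011✓ 110101✓ 110110✓ 110111✓ 111000✓ 111001✓ 111010✓ 111101✓ 111110✓
Round 1: -00010✓ -00100✓ -00101✓ -01001 -01111 -10000✓ -10010✓ -10110✓ -10111✓ -11000✓ -11010✓ -11110✓ 0-0010✓ 0-0110✓ 0-1100 00-100 000-10✓ 0001-0 00010-✓ 01-000✓ 01-010✓ 01-110✓ 010-10✓ 0100-0✓ 01011-✓ 011-00✓ 011-10✓ 0110-0✓ 0111-0✓ 1-0010✓ 1-0101 1-1001 10010-✓ 101-11 1010-1 11-000✓ 11-001✓ 11-010✓ 11-101✓ 11-110✓ 110-01✓ 110-10✓ 110-11✓ 1100-0✓ 1100-1✓ 11000-✓ 11001-✓ 1101-1✓ 11011-✓ 111-01✓ 111-10✓ 1110-0✓ 11100-✓
Round 2: --0010 -0010- -1-000✓ -1-010✓ -1-110✓ -10-10✓ -100-0✓ -1011- -11-10✓ -110-0✓ 0-0-10 01--10✓ 01-0-0✓ 011--0 11--01 11--10✓ 11-0-0✓ 11-00- 110--1 110-1- 1100--
Round 3: -1--10 -1-0-0
PIs = {--0010, -0010-, -01001, -01111, -1--10, -1-0-0, -1011-, 0-0-10, 0-1100, 00-100, 0001-0, 011--0, 1-0101, 1-1001, 101-11, 1010-1, 11--01, 11-00-, 110--1, 110-1-, 1100--}
Coverage chart:
  m2: --0010,0-0-10
  m4: -0010-,00-100,0001-0
  m5: -0010- ←essential
  m6: 0-0-10,0001-0
  m9: -01001 ←essential
  m12: 0-1100,00-100
  m15: -01111 ←essential
  m16: -1-0-0 ←essential
  m18: --0010,-1--10,-1-0-0,0-0-10
  m22: -1--10,-1011-,0-0-10
  m24: -1-0-0,011--0
  m26: -1--10,-1-0-0,011--0
  m28: 0-1100,011--0
  m30: -1--10,011--0
  m34: --0010 ←essential
  m36: -0010- ←essential
  m37: -0010-,1-0101
  m41: -01001,1-1001,1010-1
  m43: 101-11,1010-1
  m47: -01111,101-11
  m48: -1-0-0,11-00-,1100--
  m49: 11--01,11-00-,110--1,1100--
  m50: --0010,-1--10,-1-0-0,110-1-,1100--
  m51: 110--1,110-1-,1100--
  m53: 1-0101,11--01,110--1
  m54: -1--10,-1011-,110-1-
  m56: -1-0-0,11-00-
  m57: 1-1001,11--01,11-00-
  m58: -1--10,-1-0-0
  m61: 11--01 ←essential
  m62: -1--10 ←essential
Essential: --0010, -0010-, -01001, -01111, -1--10, -1-0-0, 11--01
Petrick residual → 0-0-10, 0-1100, 101-11, 110--1
Min cover (11 terms): c'd'ef' + b'c'de' + b'cd'e'f + b'cdef + bef' + bd'f' + a'c'ef' + a'cde'f' + ab'cef + abe'f + abc'f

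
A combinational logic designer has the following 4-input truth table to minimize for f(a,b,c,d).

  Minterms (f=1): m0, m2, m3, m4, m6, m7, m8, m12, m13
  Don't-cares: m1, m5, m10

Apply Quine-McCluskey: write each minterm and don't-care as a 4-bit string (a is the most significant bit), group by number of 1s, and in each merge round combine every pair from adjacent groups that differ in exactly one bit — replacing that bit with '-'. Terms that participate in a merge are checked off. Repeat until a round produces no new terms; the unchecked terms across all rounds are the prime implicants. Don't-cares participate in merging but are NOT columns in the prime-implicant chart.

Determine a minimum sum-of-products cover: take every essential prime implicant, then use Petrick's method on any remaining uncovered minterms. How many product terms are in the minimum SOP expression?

3

Round 0: 0000✓ 0001✓ 0010✓ 0011✓ 0100✓ 0101✓ 0110✓ 0111✓ 1000✓ 1010✓ 1100✓ 1101✓
Round 1: -000✓ -010✓ -100✓ -101✓ 0-00✓ 0-01✓ 0-10✓ 0-11✓ 00-0✓ 00-1✓ 000-✓ 001-✓ 01-0✓ 01-1✓ 010-✓ 011-✓ 1-00✓ 10-0✓ 110-✓
Round 2: --00 -0-0 -10- 0--0✓ 0--1✓ 0-0-✓ 0-1-✓ 00--✓ 01--✓
Round 3: 0---
PIs = {--00, -0-0, -10-, 0---}
Coverage chart:
  m0: --00,-0-0,0---
  m2: -0-0,0---
  m3: 0--- ←essential
  m4: --00,-10-,0---
  m6: 0--- ←essential
  m7: 0--- ←essential
  m8: --00,-0-0
  m12: --00,-10-
  m13: -10- ←essential
Essential: -10-, 0---
Petrick residual → --00
Min cover (3 terms): c'd' + bc' + a'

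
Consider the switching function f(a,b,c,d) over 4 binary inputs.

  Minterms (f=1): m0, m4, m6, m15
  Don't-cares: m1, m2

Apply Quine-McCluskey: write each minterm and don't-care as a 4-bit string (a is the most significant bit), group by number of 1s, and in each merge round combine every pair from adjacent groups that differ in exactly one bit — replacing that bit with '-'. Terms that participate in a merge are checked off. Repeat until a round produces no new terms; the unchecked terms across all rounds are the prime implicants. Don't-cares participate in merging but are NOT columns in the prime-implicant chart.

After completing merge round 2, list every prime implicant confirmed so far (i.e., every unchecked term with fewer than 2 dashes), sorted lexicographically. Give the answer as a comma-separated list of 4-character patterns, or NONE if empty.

000-, 1111

size-2^0 implicants → 0000(✓)  0001(✓)  0010(✓)  0100(✓)  0110(✓)  1111
size-2^1 implicants → 0-00(✓)  0-10(✓)  00-0(✓)  000-  01-0(✓)
size-2^2 implicants → 0--0
Unchecked terms (primes): 0--0, 000-, 1111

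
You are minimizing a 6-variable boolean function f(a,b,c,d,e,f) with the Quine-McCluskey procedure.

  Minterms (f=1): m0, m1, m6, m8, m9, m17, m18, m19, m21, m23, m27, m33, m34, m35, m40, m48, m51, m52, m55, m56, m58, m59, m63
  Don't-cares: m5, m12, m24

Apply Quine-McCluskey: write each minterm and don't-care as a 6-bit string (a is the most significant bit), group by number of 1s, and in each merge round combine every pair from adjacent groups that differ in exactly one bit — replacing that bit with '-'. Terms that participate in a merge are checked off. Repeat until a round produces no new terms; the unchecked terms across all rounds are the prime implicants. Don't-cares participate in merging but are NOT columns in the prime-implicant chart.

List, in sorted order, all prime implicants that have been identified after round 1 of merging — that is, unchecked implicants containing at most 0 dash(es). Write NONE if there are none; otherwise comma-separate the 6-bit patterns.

000110

[col 0] 000000*, 000001*, 000101*, 000110, 001000*, 001001*, 001100*, 010001*, 010010*, 010011*, 010101*, 010111*, 011000*, 011011*, 100001*, 100010*, 100011*, 101000*, 110000*, 110011*, 110100*, 110111*, 111000*, 111010*, 111011*, 111111*
[col 1] -00001, -01000*, -10011*, -10111*, -11000*, -11011*, 0-0001*, 0-0101*, 0-1000*, 00-000*, 00-001*, 000-01*, 00000-*, 001-00, 00100-*, 01-011*, 010-01*, 010-11*, 0100-1*, 01001-, 0101-1*, 1-0011, 1-1000*, 1000-1, 10001-, 11-000, 11-011*, 11-111*, 110-00, 110-11*, 111-11*, 1110-0, 11101-
[col 2] --1000, -1-011, -10-11, 0-0-01, 00-00-, 010--1, 11--11
Prime implicants: --1000, -00001, -1-011, -10-11, 0-0-01, 00-00-, 000110, 001-00, 010--1, 01001-, 1-0011, 1000-1, 10001-, 11--11, 11-000, 110-00, 1110-0, 11101-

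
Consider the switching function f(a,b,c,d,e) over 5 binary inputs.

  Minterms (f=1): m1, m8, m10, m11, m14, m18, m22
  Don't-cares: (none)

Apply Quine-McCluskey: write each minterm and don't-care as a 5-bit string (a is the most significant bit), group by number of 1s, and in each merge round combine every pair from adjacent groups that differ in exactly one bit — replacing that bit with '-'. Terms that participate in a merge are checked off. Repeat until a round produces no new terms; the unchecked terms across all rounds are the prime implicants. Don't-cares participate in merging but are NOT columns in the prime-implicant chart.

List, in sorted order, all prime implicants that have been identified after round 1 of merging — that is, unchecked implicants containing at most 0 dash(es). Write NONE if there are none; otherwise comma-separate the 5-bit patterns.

00001

size-2^0 implicants → 00001  01000(✓)  01010(✓)  01011(✓)  01110(✓)  10010(✓)  10110(✓)
size-2^1 implicants → 01-10  010-0  0101-  10-10
Unchecked terms (primes): 00001, 01-10, 010-0, 0101-, 10-10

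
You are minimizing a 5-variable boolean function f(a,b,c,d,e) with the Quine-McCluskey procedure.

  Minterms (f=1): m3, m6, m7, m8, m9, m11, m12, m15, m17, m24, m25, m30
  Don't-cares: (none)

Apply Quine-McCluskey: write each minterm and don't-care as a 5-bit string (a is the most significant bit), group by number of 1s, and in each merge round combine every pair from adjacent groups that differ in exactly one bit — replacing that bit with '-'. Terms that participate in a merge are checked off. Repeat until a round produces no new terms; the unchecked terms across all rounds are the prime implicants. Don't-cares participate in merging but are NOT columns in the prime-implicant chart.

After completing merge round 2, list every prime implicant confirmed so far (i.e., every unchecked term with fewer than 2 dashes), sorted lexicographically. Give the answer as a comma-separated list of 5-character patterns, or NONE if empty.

size-2^0 implicants → 00011(✓)  00110(✓)  00111(✓)  01000(✓)  01001(✓)  01011(✓)  01100(✓)  01111(✓)  10001(✓)  11000(✓)  11001(✓)  11110
size-2^1 implicants → -1000(✓)  -1001(✓)  0-011(✓)  0-111(✓)  00-11(✓)  0011-  01-00  01-11(✓)  010-1  0100-(✓)  1-001  1100-(✓)
size-2^2 implicants → -100-  0--11
Unchecked terms (primes): -100-, 0--11, 0011-, 01-00, 010-1, 1-001, 11110

0011-, 01-00, 010-1, 1-001, 11110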